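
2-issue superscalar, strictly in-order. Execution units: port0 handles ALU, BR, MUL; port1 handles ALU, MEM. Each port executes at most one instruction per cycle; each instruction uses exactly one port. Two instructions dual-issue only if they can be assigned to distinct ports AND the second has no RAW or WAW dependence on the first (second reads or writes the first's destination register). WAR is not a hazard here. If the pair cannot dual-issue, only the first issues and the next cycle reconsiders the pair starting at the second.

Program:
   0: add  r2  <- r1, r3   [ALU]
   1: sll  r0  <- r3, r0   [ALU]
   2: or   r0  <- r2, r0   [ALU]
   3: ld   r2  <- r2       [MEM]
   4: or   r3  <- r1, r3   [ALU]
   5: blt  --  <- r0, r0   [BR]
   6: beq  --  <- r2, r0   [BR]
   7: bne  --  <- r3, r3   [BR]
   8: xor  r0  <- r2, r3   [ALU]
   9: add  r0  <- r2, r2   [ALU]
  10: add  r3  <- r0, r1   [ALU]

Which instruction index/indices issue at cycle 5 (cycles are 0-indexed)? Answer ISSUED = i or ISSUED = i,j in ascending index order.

t=0 i0,i1:add/sll ; 2-wide
t=1 i2,i3:or/ld ; 2-wide
t=2 i4,i5:or/blt ; 2-wide
t=3 i6:beq ; no-port BR/BR
t=4 i7,i8:bne/xor ; 2-wide
t=5 i9:add ; RAW r0
t=6 i10:add ; tail

ISSUED = 9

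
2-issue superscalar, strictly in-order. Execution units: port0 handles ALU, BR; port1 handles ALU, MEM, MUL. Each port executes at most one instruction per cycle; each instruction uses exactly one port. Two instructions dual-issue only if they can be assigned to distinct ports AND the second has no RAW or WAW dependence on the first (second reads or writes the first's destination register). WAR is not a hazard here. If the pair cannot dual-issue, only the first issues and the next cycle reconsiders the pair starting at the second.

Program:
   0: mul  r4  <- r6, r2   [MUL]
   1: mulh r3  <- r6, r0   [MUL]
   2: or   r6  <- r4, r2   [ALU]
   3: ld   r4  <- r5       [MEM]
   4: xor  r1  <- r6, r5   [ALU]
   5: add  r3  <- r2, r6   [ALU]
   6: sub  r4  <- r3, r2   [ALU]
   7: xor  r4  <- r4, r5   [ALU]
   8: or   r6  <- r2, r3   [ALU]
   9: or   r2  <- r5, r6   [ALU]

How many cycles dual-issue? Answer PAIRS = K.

PAIRS = 3

0. mul @i0  | no-port MUL/MUL
1. mulh/or @i1,i2  | 2-wide
2. ld/xor @i3,i4  | 2-wide
3. add @i5  | RAW r3
4. sub @i6  | RAW+WAW r4
5. xor/or @i7,i8  | 2-wide
6. or @i9  | tail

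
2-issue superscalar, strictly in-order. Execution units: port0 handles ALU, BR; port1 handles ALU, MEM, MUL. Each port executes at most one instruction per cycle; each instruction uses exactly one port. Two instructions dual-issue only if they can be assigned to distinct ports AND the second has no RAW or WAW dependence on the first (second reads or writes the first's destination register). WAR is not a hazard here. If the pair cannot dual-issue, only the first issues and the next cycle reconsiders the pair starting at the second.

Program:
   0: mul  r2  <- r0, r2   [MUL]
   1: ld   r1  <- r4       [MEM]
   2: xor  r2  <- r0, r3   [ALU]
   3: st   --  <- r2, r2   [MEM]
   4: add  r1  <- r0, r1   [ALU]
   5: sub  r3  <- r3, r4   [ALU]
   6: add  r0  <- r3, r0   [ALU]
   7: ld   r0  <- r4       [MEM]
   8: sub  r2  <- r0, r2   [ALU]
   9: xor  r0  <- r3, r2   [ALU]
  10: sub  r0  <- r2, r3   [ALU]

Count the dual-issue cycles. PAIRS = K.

PAIRS = 2

c0: i0 mul  no-port MUL/MEM
c1: i1,i2 ld xor  pair
c2: i3,i4 st add  pair
c3: i5 sub  RAW r3
c4: i6 add  WAW r0
c5: i7 ld  RAW r0
c6: i8 sub  RAW r2
c7: i9 xor  WAW r0
c8: i10 sub  tail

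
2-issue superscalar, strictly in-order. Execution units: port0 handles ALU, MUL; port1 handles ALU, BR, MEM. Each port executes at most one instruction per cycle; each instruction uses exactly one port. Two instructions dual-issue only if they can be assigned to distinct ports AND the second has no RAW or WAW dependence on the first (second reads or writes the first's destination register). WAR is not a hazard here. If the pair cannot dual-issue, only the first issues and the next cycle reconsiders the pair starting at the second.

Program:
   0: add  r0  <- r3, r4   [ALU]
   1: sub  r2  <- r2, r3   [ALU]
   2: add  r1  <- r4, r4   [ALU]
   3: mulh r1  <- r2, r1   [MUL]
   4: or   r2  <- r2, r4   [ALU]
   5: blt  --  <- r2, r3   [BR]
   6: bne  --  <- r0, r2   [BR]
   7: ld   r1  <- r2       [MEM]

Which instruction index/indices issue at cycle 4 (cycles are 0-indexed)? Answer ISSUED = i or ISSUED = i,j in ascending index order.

ISSUED = 6

t=0 i0/i1:add;sub ; 2-wide
t=1 i2:add ; RAW+WAW r1
t=2 i3/i4:mulh;or ; 2-wide
t=3 i5:blt ; no-port BR/BR
t=4 i6:bne ; no-port BR/MEM
t=5 i7:ld ; tail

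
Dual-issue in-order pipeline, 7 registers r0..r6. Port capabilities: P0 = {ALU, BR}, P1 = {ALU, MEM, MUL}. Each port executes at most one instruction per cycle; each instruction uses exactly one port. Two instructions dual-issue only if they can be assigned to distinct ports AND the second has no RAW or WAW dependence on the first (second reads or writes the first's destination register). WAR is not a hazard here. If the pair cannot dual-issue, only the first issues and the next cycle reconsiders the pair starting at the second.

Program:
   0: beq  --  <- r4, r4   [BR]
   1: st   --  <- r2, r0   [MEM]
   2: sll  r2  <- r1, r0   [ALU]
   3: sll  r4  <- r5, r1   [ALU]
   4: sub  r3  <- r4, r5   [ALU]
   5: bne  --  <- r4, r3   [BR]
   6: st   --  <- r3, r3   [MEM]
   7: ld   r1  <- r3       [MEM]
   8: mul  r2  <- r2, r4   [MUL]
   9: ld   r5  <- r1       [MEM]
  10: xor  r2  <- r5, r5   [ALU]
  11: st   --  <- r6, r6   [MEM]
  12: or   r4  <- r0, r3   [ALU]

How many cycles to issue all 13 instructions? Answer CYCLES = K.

CYCLES = 9

0. beq;st @i0,i1  | pair
1. sll;sll @i2,i3  | pair
2. sub @i4  | RAW r3
3. bne;st @i5,i6  | pair
4. ld @i7  | no-port MEM/MUL
5. mul @i8  | no-port MUL/MEM
6. ld @i9  | RAW r5
7. xor;st @i10,i11  | pair
8. or @i12  | tail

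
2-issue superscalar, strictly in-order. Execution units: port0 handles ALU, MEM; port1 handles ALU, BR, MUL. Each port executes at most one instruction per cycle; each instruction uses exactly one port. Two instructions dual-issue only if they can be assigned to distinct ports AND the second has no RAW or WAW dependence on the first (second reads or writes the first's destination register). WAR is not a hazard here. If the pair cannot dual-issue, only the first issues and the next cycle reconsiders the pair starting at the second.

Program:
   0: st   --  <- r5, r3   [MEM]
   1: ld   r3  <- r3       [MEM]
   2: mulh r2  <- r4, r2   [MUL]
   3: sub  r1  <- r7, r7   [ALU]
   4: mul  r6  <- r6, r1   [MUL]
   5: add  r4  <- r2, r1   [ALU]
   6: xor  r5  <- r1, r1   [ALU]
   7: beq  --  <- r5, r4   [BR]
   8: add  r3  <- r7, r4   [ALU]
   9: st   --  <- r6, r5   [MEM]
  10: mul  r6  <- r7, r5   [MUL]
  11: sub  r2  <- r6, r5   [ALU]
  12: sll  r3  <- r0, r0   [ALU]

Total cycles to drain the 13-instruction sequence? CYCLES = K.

CYCLES = 8

  cy0 -> i0 (st.MEM) no-port MEM/MEM
  cy1 -> i1/i2 (ld.MEM+mulh.MUL) pair
  cy2 -> i3 (sub.ALU) RAW r1
  cy3 -> i4/i5 (mul.MUL+add.ALU) pair
  cy4 -> i6 (xor.ALU) RAW r5
  cy5 -> i7/i8 (beq.BR+add.ALU) pair
  cy6 -> i9/i10 (st.MEM+mul.MUL) pair
  cy7 -> i11/i12 (sub.ALU+sll.ALU) pair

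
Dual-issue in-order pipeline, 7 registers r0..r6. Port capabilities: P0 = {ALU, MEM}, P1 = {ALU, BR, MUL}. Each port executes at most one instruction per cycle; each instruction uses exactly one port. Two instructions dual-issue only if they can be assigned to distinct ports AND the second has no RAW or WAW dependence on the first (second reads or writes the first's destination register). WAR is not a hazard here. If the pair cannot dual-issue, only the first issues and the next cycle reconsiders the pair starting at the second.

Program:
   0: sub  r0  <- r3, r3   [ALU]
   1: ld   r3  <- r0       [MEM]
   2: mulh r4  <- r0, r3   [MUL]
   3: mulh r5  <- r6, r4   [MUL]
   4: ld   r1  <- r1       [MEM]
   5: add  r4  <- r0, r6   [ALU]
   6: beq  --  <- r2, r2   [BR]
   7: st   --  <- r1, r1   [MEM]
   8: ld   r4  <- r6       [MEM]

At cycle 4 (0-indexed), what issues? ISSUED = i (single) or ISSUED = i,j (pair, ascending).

ISSUED = 5,6

#0 head=0: sub.ALU i0 RAW r0
#1 head=1: ld.MEM i1 RAW r3
#2 head=2: mulh.MUL i2 no-port MUL/MUL
#3 head=3: mulh.MUL+ld.MEM i3,i4 pair
#4 head=5: add.ALU+beq.BR i5,i6 pair
#5 head=7: st.MEM i7 no-port MEM/MEM
#6 head=8: ld.MEM i8 tail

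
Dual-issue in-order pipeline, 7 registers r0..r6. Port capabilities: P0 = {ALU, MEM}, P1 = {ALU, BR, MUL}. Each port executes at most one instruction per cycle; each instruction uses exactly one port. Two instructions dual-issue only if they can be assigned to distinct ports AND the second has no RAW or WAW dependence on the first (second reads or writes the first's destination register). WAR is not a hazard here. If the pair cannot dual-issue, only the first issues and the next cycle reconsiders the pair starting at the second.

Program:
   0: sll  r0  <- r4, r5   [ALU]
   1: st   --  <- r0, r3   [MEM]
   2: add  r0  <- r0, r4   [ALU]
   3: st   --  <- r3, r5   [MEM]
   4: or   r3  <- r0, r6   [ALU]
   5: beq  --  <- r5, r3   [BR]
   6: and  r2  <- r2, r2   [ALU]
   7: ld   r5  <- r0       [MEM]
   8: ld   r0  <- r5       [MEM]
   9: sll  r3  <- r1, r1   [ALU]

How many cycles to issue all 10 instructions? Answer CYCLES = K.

  cy0 -> i0 (sll.ALU) RAW r0
  cy1 -> i1,i2 (st.MEM add.ALU) pair
  cy2 -> i3,i4 (st.MEM or.ALU) pair
  cy3 -> i5,i6 (beq.BR and.ALU) pair
  cy4 -> i7 (ld.MEM) no-port MEM/MEM
  cy5 -> i8,i9 (ld.MEM sll.ALU) pair

CYCLES = 6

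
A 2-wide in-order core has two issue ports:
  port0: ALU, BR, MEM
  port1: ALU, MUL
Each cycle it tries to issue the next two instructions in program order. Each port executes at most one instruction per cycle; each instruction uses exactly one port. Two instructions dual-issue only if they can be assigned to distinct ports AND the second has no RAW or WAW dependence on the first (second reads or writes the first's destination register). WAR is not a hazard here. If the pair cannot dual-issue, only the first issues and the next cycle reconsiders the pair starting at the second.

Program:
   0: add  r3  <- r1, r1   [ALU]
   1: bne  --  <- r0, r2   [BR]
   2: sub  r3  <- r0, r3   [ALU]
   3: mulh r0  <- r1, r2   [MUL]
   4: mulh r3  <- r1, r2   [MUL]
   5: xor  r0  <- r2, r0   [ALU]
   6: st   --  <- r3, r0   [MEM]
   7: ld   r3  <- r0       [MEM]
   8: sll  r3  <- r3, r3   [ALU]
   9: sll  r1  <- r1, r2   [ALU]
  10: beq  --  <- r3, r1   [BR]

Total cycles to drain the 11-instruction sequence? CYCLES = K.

c0: i0+i1 add/bne  dual
c1: i2+i3 sub/mulh  dual
c2: i4+i5 mulh/xor  dual
c3: i6 st  no-port MEM/MEM
c4: i7 ld  RAW+WAW r3
c5: i8+i9 sll/sll  dual
c6: i10 beq  tail

CYCLES = 7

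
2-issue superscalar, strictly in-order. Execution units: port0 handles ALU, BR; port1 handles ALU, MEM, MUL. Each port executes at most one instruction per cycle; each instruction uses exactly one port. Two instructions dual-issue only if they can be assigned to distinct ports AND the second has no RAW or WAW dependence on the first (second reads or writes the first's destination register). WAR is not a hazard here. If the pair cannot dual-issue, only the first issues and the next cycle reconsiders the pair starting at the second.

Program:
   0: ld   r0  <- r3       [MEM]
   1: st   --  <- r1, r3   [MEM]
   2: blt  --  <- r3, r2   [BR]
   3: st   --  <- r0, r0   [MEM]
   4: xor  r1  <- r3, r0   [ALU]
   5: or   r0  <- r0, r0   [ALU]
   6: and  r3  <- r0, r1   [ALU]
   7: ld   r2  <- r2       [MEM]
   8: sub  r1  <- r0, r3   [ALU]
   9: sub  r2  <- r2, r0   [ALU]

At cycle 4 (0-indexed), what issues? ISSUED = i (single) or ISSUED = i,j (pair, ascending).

ISSUED = 6,7

0. ld.MEM @i0  | no-port MEM/MEM
1. st.MEM+blt.BR @i1/i2  | 2-wide
2. st.MEM+xor.ALU @i3/i4  | 2-wide
3. or.ALU @i5  | RAW r0
4. and.ALU+ld.MEM @i6/i7  | 2-wide
5. sub.ALU+sub.ALU @i8/i9  | 2-wide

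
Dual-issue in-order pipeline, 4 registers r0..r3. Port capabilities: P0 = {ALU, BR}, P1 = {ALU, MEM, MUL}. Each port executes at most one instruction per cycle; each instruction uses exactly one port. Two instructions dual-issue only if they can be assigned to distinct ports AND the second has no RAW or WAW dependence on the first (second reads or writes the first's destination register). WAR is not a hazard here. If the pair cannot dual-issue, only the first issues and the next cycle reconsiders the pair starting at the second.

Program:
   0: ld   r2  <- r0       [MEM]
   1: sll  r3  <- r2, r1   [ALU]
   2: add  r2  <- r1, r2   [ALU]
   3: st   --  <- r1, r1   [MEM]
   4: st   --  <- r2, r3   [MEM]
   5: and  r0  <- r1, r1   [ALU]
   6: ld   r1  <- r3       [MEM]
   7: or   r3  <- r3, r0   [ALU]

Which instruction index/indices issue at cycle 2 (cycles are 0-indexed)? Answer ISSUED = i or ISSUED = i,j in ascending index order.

ISSUED = 3

c0: i0 ld  RAW r2
c1: i1/i2 sll/add  2-wide
c2: i3 st  no-port MEM/MEM
c3: i4/i5 st/and  2-wide
c4: i6/i7 ld/or  2-wide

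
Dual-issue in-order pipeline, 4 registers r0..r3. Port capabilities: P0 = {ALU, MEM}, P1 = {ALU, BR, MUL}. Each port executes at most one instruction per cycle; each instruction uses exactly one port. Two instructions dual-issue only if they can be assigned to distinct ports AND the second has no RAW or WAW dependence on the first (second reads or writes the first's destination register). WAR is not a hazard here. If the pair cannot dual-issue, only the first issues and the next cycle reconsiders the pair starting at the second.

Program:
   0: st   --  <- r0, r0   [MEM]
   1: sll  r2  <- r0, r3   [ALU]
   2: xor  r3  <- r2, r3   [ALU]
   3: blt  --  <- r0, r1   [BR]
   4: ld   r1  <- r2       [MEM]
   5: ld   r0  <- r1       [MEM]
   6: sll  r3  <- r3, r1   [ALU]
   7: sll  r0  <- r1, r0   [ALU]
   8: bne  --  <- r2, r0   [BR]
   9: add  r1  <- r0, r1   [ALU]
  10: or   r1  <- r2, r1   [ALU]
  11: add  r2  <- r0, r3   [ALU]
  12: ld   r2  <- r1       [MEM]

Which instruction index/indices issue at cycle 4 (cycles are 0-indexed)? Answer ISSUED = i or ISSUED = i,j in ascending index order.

0. st;sll @i0/i1  | pair
1. xor;blt @i2/i3  | pair
2. ld @i4  | no-port MEM/MEM
3. ld;sll @i5/i6  | pair
4. sll @i7  | RAW r0
5. bne;add @i8/i9  | pair
6. or;add @i10/i11  | pair
7. ld @i12  | tail

ISSUED = 7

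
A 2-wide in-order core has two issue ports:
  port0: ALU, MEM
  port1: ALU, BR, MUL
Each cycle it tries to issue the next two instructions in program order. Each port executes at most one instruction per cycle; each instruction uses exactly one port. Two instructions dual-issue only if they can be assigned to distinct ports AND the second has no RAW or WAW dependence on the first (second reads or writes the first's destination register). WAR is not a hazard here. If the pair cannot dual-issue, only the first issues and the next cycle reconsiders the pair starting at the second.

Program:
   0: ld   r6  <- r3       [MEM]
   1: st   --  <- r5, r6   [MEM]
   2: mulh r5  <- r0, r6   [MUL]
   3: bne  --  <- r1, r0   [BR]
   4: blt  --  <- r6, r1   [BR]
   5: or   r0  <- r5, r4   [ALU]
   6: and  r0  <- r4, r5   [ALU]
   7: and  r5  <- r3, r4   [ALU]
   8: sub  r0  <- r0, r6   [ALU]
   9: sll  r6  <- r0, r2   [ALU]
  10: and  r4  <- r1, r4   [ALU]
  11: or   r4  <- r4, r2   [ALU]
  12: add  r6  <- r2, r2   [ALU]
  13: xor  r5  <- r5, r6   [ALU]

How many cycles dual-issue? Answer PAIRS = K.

  cy0 -> i0 (ld.MEM) no-port MEM/MEM
  cy1 -> i1,i2 (st.MEM;mulh.MUL) pair
  cy2 -> i3 (bne.BR) no-port BR/BR
  cy3 -> i4,i5 (blt.BR;or.ALU) pair
  cy4 -> i6,i7 (and.ALU;and.ALU) pair
  cy5 -> i8 (sub.ALU) RAW r0
  cy6 -> i9,i10 (sll.ALU;and.ALU) pair
  cy7 -> i11,i12 (or.ALU;add.ALU) pair
  cy8 -> i13 (xor.ALU) tail

PAIRS = 5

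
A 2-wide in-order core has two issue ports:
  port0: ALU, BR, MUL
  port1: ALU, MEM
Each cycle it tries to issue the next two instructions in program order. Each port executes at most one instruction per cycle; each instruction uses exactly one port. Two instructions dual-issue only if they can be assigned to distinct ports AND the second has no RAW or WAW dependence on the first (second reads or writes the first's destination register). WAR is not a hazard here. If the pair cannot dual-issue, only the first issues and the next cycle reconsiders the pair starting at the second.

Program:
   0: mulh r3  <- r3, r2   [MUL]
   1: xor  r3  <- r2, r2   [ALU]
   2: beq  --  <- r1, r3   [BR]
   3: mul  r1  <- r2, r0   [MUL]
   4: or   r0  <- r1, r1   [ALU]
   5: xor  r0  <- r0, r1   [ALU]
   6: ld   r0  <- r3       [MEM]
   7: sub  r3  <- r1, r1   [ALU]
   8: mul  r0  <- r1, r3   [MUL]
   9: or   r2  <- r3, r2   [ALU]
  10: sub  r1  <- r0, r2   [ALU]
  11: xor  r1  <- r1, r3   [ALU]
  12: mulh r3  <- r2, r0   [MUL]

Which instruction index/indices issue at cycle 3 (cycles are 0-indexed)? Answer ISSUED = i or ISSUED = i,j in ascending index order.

t=0 i0:mulh ; WAW r3
t=1 i1:xor ; RAW r3
t=2 i2:beq ; no-port BR/MUL
t=3 i3:mul ; RAW r1
t=4 i4:or ; RAW+WAW r0
t=5 i5:xor ; WAW r0
t=6 i6+i7:ld/sub ; dual
t=7 i8+i9:mul/or ; dual
t=8 i10:sub ; RAW+WAW r1
t=9 i11+i12:xor/mulh ; dual

ISSUED = 3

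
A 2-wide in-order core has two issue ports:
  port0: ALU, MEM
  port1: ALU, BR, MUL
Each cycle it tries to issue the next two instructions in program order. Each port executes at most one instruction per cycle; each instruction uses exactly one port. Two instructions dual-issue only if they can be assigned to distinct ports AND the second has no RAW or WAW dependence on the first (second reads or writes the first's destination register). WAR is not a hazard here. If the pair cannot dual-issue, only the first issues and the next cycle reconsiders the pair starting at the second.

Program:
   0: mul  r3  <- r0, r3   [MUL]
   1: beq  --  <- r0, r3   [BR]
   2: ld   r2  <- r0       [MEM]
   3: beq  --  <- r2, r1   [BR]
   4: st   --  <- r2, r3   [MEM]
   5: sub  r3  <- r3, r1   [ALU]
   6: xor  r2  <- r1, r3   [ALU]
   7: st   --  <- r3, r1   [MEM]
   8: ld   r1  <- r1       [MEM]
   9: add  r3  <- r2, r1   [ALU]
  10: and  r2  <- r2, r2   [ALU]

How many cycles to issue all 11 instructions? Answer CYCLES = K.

0. mul @i0  | no-port MUL/BR
1. beq ld @i1+i2  | pair
2. beq st @i3+i4  | pair
3. sub @i5  | RAW r3
4. xor st @i6+i7  | pair
5. ld @i8  | RAW r1
6. add and @i9+i10  | pair

CYCLES = 7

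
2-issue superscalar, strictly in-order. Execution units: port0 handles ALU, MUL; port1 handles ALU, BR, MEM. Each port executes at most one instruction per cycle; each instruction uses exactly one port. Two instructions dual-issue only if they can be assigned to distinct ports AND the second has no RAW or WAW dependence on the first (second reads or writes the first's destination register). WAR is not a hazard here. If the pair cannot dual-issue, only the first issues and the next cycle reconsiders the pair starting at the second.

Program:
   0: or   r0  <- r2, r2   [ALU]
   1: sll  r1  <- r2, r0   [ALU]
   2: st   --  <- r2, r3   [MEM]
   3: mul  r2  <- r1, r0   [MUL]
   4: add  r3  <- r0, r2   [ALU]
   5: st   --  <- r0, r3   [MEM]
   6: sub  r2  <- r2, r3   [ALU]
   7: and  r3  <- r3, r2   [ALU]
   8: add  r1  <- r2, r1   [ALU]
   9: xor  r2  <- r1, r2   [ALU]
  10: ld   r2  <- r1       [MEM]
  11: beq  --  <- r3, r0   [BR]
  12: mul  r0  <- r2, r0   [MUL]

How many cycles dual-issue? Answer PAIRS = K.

PAIRS = 4

t=0 i0:or.ALU ; RAW r0
t=1 i1,i2:sll.ALU+st.MEM ; 2-wide
t=2 i3:mul.MUL ; RAW r2
t=3 i4:add.ALU ; RAW r3
t=4 i5,i6:st.MEM+sub.ALU ; 2-wide
t=5 i7,i8:and.ALU+add.ALU ; 2-wide
t=6 i9:xor.ALU ; WAW r2
t=7 i10:ld.MEM ; no-port MEM/BR
t=8 i11,i12:beq.BR+mul.MUL ; 2-wide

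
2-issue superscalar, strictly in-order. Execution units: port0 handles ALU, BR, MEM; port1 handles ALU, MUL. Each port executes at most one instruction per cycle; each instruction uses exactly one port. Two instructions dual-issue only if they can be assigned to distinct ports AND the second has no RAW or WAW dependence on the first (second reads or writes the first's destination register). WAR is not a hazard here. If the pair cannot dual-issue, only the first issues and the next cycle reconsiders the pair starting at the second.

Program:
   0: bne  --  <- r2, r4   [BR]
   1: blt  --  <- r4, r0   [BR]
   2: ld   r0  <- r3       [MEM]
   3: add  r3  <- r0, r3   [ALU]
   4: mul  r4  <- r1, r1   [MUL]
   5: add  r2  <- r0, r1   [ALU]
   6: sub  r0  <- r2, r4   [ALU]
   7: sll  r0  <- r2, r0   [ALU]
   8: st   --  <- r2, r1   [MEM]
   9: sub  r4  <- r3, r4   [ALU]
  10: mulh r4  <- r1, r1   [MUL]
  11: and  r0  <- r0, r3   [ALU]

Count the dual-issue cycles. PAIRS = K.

PAIRS = 3

#0 head=0: bne i0 no-port BR/BR
#1 head=1: blt i1 no-port BR/MEM
#2 head=2: ld i2 RAW r0
#3 head=3: add/mul i3/i4 pair
#4 head=5: add i5 RAW r2
#5 head=6: sub i6 RAW+WAW r0
#6 head=7: sll/st i7/i8 pair
#7 head=9: sub i9 WAW r4
#8 head=10: mulh/and i10/i11 pair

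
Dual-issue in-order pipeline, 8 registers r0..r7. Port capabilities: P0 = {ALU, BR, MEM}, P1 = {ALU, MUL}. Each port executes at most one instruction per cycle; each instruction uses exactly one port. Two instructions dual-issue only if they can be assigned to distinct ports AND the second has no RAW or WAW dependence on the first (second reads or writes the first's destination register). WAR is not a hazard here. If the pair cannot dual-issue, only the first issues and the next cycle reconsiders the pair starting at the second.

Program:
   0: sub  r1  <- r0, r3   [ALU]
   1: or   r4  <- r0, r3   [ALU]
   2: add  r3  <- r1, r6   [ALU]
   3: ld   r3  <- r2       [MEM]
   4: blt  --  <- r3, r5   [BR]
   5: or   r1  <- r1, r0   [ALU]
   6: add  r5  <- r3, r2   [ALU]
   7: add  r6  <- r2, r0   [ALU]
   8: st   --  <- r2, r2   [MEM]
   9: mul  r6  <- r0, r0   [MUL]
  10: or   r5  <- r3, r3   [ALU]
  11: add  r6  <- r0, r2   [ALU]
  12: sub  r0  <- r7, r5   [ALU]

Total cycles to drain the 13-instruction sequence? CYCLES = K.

[0] i0,i1  sub;or  -- 2-wide
[1] i2  add  -- WAW r3
[2] i3  ld  -- no-port MEM/BR
[3] i4,i5  blt;or  -- 2-wide
[4] i6,i7  add;add  -- 2-wide
[5] i8,i9  st;mul  -- 2-wide
[6] i10,i11  or;add  -- 2-wide
[7] i12  sub  -- tail

CYCLES = 8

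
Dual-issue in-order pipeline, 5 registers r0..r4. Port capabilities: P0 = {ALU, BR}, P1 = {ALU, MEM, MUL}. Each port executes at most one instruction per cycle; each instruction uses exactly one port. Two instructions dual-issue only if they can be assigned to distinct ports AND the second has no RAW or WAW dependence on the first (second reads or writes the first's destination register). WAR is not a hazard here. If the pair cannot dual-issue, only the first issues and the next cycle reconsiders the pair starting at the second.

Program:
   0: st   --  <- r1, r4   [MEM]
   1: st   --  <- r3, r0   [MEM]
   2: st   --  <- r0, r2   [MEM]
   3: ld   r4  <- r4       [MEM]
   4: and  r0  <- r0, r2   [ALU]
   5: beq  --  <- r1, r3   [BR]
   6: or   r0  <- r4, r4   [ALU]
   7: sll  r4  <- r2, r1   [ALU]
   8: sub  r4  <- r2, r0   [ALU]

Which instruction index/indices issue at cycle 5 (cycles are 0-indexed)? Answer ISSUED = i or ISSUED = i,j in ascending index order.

ISSUED = 7

  cy0 -> i0 (st) no-port MEM/MEM
  cy1 -> i1 (st) no-port MEM/MEM
  cy2 -> i2 (st) no-port MEM/MEM
  cy3 -> i3&i4 (ld and) dual
  cy4 -> i5&i6 (beq or) dual
  cy5 -> i7 (sll) WAW r4
  cy6 -> i8 (sub) tail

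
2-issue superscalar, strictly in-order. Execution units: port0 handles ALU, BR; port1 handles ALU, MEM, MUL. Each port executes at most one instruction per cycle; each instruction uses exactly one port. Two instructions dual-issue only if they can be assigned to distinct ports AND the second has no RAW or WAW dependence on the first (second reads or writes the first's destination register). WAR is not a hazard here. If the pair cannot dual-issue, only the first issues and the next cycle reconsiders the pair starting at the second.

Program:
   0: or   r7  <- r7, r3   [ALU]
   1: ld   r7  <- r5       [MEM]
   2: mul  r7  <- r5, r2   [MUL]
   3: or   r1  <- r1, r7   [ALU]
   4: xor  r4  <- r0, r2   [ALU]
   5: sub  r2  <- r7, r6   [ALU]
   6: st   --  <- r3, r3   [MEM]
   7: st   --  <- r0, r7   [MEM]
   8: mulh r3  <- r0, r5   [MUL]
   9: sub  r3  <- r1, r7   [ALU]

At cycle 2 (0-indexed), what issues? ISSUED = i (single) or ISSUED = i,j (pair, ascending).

0. or @i0  | WAW r7
1. ld @i1  | no-port MEM/MUL
2. mul @i2  | RAW r7
3. or xor @i3+i4  | dual
4. sub st @i5+i6  | dual
5. st @i7  | no-port MEM/MUL
6. mulh @i8  | WAW r3
7. sub @i9  | tail

ISSUED = 2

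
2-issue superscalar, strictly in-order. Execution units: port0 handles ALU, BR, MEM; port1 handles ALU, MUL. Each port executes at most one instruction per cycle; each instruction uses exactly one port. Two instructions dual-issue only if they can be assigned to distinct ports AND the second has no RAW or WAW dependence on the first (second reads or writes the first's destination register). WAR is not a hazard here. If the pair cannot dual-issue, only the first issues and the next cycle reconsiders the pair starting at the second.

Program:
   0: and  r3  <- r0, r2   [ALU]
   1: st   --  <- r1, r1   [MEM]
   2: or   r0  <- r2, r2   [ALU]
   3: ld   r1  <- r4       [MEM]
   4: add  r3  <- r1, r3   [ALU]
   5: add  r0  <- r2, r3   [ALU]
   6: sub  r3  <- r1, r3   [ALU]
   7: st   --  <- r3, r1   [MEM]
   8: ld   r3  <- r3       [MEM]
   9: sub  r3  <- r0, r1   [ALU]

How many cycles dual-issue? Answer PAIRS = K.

[0] i0&i1  and st  -- dual
[1] i2&i3  or ld  -- dual
[2] i4  add  -- RAW r3
[3] i5&i6  add sub  -- dual
[4] i7  st  -- no-port MEM/MEM
[5] i8  ld  -- WAW r3
[6] i9  sub  -- tail

PAIRS = 3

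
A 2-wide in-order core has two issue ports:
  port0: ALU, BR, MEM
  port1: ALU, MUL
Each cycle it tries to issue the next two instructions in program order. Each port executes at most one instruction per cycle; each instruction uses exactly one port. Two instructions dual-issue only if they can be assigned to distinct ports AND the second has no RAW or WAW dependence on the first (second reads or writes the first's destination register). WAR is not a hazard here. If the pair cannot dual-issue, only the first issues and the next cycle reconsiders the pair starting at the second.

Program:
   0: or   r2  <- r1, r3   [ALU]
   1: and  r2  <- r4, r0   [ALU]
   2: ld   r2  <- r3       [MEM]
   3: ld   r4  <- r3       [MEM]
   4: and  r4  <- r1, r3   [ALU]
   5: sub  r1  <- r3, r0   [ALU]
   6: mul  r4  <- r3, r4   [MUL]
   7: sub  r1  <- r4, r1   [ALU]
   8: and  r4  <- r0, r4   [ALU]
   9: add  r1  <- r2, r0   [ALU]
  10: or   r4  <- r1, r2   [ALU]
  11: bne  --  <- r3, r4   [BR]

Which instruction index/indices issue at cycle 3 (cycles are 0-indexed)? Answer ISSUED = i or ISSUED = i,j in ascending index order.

ISSUED = 3

  cy0 -> i0 (or) WAW r2
  cy1 -> i1 (and) WAW r2
  cy2 -> i2 (ld) no-port MEM/MEM
  cy3 -> i3 (ld) WAW r4
  cy4 -> i4,i5 (and/sub) 2-wide
  cy5 -> i6 (mul) RAW r4
  cy6 -> i7,i8 (sub/and) 2-wide
  cy7 -> i9 (add) RAW r1
  cy8 -> i10 (or) RAW r4
  cy9 -> i11 (bne) tail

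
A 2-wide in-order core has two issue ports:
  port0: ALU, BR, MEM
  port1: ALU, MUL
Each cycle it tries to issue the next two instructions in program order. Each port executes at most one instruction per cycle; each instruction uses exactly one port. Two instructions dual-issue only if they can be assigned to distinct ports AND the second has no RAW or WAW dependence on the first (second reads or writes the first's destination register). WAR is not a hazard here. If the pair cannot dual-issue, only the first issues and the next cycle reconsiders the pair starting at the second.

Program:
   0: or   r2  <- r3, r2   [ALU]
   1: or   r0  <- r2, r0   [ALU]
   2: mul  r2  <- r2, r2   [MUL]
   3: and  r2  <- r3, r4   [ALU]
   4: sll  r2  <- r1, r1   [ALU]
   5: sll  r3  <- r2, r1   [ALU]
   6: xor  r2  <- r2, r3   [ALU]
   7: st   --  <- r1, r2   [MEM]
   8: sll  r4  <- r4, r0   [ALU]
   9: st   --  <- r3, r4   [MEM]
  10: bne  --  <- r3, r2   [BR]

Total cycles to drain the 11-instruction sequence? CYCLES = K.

t=0 i0:or.ALU ; RAW r2
t=1 i1,i2:or.ALU+mul.MUL ; dual
t=2 i3:and.ALU ; WAW r2
t=3 i4:sll.ALU ; RAW r2
t=4 i5:sll.ALU ; RAW r3
t=5 i6:xor.ALU ; RAW r2
t=6 i7,i8:st.MEM+sll.ALU ; dual
t=7 i9:st.MEM ; no-port MEM/BR
t=8 i10:bne.BR ; tail

CYCLES = 9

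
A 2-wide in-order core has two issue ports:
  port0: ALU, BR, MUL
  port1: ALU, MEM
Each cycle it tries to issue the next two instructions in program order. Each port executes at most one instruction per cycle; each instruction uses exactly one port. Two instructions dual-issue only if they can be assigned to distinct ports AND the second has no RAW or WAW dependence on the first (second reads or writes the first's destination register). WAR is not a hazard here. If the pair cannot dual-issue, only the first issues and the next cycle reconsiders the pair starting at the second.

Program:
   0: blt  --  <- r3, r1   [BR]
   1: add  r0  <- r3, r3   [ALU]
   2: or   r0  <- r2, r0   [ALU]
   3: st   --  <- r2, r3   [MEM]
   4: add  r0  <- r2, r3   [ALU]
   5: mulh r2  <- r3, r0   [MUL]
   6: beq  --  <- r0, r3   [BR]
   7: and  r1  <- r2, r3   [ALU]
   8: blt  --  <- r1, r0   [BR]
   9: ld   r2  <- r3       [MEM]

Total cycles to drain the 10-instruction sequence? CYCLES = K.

CYCLES = 6

t=0 i0/i1:blt;add ; dual
t=1 i2/i3:or;st ; dual
t=2 i4:add ; RAW r0
t=3 i5:mulh ; no-port MUL/BR
t=4 i6/i7:beq;and ; dual
t=5 i8/i9:blt;ld ; dual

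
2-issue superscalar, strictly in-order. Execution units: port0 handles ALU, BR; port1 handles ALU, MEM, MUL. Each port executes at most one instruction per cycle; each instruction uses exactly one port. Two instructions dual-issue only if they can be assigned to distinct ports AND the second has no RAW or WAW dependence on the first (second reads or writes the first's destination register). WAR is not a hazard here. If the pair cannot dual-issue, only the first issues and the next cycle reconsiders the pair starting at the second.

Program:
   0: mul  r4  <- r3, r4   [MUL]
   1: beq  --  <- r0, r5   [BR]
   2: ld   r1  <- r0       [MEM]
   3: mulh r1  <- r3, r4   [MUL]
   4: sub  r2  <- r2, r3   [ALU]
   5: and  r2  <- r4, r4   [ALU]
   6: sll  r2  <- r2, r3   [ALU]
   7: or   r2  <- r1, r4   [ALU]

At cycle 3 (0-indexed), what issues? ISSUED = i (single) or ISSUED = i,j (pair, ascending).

ISSUED = 5

[0] i0+i1  mul;beq  -- 2-wide
[1] i2  ld  -- no-port MEM/MUL
[2] i3+i4  mulh;sub  -- 2-wide
[3] i5  and  -- RAW+WAW r2
[4] i6  sll  -- WAW r2
[5] i7  or  -- tail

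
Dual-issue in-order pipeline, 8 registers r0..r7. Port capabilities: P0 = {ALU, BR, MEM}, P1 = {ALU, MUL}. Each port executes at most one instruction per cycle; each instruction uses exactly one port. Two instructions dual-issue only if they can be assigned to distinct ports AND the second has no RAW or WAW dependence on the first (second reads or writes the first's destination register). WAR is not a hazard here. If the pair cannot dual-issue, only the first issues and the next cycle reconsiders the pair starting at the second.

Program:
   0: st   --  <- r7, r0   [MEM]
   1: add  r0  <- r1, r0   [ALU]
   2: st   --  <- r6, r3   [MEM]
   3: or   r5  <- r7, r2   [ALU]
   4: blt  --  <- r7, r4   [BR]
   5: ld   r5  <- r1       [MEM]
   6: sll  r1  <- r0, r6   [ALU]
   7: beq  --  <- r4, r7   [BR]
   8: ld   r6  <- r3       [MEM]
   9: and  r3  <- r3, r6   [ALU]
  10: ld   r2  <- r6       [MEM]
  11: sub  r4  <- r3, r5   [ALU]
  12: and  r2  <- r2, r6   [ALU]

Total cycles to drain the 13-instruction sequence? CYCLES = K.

t=0 i0/i1:st;add ; pair
t=1 i2/i3:st;or ; pair
t=2 i4:blt ; no-port BR/MEM
t=3 i5/i6:ld;sll ; pair
t=4 i7:beq ; no-port BR/MEM
t=5 i8:ld ; RAW r6
t=6 i9/i10:and;ld ; pair
t=7 i11/i12:sub;and ; pair

CYCLES = 8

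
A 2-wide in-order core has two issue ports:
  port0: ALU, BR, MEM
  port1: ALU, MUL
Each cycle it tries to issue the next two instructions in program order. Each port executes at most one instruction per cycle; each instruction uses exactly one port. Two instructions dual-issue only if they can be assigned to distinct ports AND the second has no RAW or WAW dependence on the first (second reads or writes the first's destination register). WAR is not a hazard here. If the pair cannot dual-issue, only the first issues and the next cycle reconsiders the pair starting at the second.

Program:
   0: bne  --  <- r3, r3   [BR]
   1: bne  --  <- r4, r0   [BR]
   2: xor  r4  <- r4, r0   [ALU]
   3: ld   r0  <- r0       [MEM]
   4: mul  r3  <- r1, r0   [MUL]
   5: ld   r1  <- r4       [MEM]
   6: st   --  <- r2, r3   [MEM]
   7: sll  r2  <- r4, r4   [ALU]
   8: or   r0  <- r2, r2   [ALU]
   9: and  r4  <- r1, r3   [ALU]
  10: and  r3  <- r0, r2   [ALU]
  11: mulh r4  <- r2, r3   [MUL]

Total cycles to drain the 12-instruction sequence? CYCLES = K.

CYCLES = 8

t=0 i0:bne ; no-port BR/BR
t=1 i1&i2:bne/xor ; dual
t=2 i3:ld ; RAW r0
t=3 i4&i5:mul/ld ; dual
t=4 i6&i7:st/sll ; dual
t=5 i8&i9:or/and ; dual
t=6 i10:and ; RAW r3
t=7 i11:mulh ; tail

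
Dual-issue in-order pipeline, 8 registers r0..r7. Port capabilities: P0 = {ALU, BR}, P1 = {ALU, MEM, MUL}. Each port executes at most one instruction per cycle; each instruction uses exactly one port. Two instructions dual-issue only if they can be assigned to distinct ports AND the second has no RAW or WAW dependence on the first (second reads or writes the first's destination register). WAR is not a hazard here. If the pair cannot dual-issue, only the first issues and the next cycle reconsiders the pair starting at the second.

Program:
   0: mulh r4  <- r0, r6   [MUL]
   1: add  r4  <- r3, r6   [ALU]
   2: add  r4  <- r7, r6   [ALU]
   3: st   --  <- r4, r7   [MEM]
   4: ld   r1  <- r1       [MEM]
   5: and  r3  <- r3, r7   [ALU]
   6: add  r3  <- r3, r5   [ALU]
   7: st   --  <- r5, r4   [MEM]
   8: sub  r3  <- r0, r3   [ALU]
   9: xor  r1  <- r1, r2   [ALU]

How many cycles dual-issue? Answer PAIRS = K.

PAIRS = 3

#0 head=0: mulh.MUL i0 WAW r4
#1 head=1: add.ALU i1 WAW r4
#2 head=2: add.ALU i2 RAW r4
#3 head=3: st.MEM i3 no-port MEM/MEM
#4 head=4: ld.MEM and.ALU i4+i5 pair
#5 head=6: add.ALU st.MEM i6+i7 pair
#6 head=8: sub.ALU xor.ALU i8+i9 pair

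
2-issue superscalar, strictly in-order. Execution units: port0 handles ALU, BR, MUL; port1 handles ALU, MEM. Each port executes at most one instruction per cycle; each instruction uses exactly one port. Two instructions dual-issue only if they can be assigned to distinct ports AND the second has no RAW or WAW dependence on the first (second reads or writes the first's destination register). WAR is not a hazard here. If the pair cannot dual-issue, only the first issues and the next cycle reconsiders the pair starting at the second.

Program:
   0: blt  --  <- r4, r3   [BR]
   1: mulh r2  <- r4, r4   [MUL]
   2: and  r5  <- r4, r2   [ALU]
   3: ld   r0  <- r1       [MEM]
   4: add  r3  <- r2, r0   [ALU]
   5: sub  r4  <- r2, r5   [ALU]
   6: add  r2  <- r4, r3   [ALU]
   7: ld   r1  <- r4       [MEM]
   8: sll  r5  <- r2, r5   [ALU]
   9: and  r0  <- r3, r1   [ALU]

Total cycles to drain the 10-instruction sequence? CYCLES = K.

CYCLES = 6

#0 head=0: blt.BR i0 no-port BR/MUL
#1 head=1: mulh.MUL i1 RAW r2
#2 head=2: and.ALU ld.MEM i2+i3 2-wide
#3 head=4: add.ALU sub.ALU i4+i5 2-wide
#4 head=6: add.ALU ld.MEM i6+i7 2-wide
#5 head=8: sll.ALU and.ALU i8+i9 2-wide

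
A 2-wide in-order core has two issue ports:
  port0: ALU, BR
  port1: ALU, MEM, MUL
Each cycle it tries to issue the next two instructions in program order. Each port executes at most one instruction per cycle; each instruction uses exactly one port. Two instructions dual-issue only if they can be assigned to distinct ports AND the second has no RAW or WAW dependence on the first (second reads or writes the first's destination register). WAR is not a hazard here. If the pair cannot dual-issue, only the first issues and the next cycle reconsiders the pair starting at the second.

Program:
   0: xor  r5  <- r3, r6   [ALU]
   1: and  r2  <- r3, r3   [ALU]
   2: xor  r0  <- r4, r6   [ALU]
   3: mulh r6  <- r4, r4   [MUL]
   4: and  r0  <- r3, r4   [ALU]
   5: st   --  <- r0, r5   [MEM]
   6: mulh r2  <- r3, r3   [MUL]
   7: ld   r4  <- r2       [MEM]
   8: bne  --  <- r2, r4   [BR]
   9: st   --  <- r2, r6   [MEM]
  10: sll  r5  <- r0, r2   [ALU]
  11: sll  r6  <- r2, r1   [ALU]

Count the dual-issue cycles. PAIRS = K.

PAIRS = 4

t=0 i0/i1:xor;and ; pair
t=1 i2/i3:xor;mulh ; pair
t=2 i4:and ; RAW r0
t=3 i5:st ; no-port MEM/MUL
t=4 i6:mulh ; no-port MUL/MEM
t=5 i7:ld ; RAW r4
t=6 i8/i9:bne;st ; pair
t=7 i10/i11:sll;sll ; pair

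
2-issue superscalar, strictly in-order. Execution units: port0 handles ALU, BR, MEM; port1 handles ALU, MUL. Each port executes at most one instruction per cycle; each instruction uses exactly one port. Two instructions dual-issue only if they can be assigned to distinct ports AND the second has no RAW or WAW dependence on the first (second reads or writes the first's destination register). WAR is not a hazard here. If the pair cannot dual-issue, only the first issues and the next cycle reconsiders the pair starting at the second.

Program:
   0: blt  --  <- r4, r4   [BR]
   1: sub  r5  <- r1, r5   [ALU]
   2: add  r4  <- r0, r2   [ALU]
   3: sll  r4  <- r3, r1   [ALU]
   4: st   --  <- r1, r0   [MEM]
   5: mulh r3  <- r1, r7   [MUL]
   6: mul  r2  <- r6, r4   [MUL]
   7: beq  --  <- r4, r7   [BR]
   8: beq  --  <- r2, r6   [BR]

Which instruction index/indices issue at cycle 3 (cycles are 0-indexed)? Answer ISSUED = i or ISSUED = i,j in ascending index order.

[0] i0&i1  blt/sub  -- 2-wide
[1] i2  add  -- WAW r4
[2] i3&i4  sll/st  -- 2-wide
[3] i5  mulh  -- no-port MUL/MUL
[4] i6&i7  mul/beq  -- 2-wide
[5] i8  beq  -- tail

ISSUED = 5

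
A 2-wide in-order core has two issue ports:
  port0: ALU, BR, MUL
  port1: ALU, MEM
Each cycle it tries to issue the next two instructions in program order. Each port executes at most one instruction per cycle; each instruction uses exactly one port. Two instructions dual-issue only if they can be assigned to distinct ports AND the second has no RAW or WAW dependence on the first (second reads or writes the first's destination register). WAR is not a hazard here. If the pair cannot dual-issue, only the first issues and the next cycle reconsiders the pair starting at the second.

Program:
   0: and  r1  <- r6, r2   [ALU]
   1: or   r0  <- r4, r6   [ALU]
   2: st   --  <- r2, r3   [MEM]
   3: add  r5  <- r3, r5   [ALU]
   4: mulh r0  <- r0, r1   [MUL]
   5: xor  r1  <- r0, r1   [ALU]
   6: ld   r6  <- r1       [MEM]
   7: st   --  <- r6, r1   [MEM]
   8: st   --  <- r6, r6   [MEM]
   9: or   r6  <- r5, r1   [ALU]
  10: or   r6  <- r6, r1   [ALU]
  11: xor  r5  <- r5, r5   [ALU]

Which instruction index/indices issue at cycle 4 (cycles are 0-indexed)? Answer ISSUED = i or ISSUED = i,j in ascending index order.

  cy0 -> i0,i1 (and or) dual
  cy1 -> i2,i3 (st add) dual
  cy2 -> i4 (mulh) RAW r0
  cy3 -> i5 (xor) RAW r1
  cy4 -> i6 (ld) no-port MEM/MEM
  cy5 -> i7 (st) no-port MEM/MEM
  cy6 -> i8,i9 (st or) dual
  cy7 -> i10,i11 (or xor) dual

ISSUED = 6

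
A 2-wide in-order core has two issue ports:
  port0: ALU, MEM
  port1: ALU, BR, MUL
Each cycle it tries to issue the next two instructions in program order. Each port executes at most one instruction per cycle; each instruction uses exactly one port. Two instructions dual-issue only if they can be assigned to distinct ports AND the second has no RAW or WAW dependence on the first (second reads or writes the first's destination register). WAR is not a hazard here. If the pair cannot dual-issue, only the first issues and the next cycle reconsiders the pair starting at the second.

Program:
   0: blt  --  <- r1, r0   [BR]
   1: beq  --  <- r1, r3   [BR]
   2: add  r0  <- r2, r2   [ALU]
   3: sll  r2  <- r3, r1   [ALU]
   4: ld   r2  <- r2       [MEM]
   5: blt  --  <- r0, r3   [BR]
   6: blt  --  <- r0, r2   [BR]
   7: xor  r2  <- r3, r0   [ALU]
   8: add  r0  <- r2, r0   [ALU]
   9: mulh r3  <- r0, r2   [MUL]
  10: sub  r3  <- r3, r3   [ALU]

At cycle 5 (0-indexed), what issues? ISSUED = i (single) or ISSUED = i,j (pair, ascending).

ISSUED = 8

0. blt.BR @i0  | no-port BR/BR
1. beq.BR/add.ALU @i1+i2  | 2-wide
2. sll.ALU @i3  | RAW+WAW r2
3. ld.MEM/blt.BR @i4+i5  | 2-wide
4. blt.BR/xor.ALU @i6+i7  | 2-wide
5. add.ALU @i8  | RAW r0
6. mulh.MUL @i9  | RAW+WAW r3
7. sub.ALU @i10  | tail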